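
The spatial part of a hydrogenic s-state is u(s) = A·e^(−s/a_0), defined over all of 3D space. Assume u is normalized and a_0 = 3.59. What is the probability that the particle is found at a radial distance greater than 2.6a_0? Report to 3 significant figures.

Integrate the radial probability density 4πs²|u|² over s > 2.6a_0.
A² is fixed by ∫₀^∞ 4πs²|u|² ds = 1, i.e. A² = (π·a_0^3)^(−1).
Let t = s/a_0; then A², 4π and the length scale all cancel, so P = ∫_{2.6}^{∞} t^2·e^(-2·t) dt ÷ ∫_{0}^{∞} t^2·e^(-2·t) dt.
Using ∫ t^2·e^(-2·t) dt = -(2·t^2 + 2·t + 1)·e^(-2·t)/4, the numerator is 493·e^(-26/5)/100 and the denominator is 1/4.
Taking the ratio yields P = 0.1088.

P ≈ 0.109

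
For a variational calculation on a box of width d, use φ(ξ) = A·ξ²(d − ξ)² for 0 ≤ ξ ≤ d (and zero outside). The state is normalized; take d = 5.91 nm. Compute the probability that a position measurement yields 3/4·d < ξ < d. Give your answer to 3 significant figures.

P = ∫_{3/4·d}^{d} |φ(ξ)|² dξ.
With A² fixed by ∫|φ|² = 1, i.e. A² = (d^9/630)^(−1), substitute and integrate.
Let u = ξ/d; then A² and the length scale cancel, so P = ∫_{3/4}^{1} u^4·(1 - u)^4 du ÷ ∫_{0}^{1} u^4·(1 - u)^4 du.
Using ∫ u^4·(1 - u)^4 du = u^5·(70·u^4 - 315·u^3 + 540·u^2 - 420·u + 126)/630, the numerator is ≈ 0.000077662 and the denominator is 1/630.
Taking the ratio, P = 0.04893.

P ≈ 0.0489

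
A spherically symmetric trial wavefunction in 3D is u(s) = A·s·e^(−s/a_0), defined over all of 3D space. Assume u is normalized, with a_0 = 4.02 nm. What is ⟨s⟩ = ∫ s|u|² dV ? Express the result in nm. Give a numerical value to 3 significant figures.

By definition ⟨s⟩ = ∫ s |u(s)|² 4πs² ds.
Since the A² factors cancel between numerator and denominator, ⟨s⟩ = 5·a_0/2.
Putting a_0 = 4.02 gives 10.05.

⟨s⟩ ≈ 10.1 nm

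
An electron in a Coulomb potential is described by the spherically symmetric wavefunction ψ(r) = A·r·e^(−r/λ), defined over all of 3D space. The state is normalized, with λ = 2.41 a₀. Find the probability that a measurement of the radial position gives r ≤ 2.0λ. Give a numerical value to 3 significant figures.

With dV = 4πr²dr, the probability is ∫|ψ|² dV over r ≤ 2.0λ.
Normalization gives A² = 1/(3·π·λ^5).
In terms of u = r/λ (A², 4π and the length scale all cancel between numerator and denominator), P = [∫_{0}^{2.0} u^4·e^(-2·u) du] / [∫_{0}^{∞} u^4·e^(-2·u) du].
An antiderivative of u^4·e^(-2·u) is -(u^4/2 + u^3 + 3·u^2/2 + 3·u/2 + 3/4)·e^(-2·u); evaluating from 0 to 2.0 gives 3/4 - 103·e^(-4)/4, while the full integral is 3/4.
Taking the ratio yields P = 0.3712.

P ≈ 0.371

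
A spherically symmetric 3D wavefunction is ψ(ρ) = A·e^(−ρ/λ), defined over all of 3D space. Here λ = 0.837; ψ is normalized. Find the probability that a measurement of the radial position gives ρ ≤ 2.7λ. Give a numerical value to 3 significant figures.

P ≈ 0.905

With dV = 4πρ²dρ, the probability is ∫|ψ|² dV over ρ ≤ 2.7λ.
A² is fixed by ∫₀^∞ 4πρ²|ψ|² dρ = 1, i.e. A² = (π·λ^3)^(−1).
In terms of u = ρ/λ (A², 4π and the length scale all cancel between numerator and denominator), P = [∫_{0}^{2.7} u^2·e^(-2·u) du] / [∫_{0}^{∞} u^2·e^(-2·u) du].
An antiderivative of u^2·e^(-2·u) is -(2·u^2 + 2·u + 1)·e^(-2·u)/4; evaluating from 0 to 2.7 gives 1/4 - 1049·e^(-27/5)/200, while the full integral is 1/4.
This evaluates to P = 0.9052.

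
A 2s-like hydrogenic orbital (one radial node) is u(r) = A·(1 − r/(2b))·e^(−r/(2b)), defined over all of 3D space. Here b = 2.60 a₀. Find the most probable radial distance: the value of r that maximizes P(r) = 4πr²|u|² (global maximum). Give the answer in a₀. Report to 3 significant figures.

Differentiate P(r) = 4πr²|u|² with respect to r and set to zero.
Solving yields r = b·(√(5) + 3).
With b = 2.60, the most probable radial distance is 13.61 a₀.

r ≈ 13.6 a₀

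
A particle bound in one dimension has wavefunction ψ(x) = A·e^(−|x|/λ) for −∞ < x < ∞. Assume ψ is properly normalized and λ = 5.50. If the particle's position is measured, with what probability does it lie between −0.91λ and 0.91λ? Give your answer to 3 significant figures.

P = ∫_{−0.91λ}^{0.91λ} |ψ(x)|² dx.
The normalization integral ∫|ψ|²dx over the whole domain equals λ·A², and A² cancels in the ratio.
By symmetry take twice the x ≥ 0 contribution in numerator and denominator; the 2's cancel. Let u = x/λ; then A² and the length scale cancel, so P = ∫_{0}^{0.91} e^(-2·u) du ÷ ∫_{0}^{∞} e^(-2·u) du.
With ∫ e^(-2·u) du = -e^(-2·u)/2 + C, the region integral is 1/2 - e^(-91/50)/2 and the full one is 1/2.
Taking the ratio, P = 0.8380.

P ≈ 0.838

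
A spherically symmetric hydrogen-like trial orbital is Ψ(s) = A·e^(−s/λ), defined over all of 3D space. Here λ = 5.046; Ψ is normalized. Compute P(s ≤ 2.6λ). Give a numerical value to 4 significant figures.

P = ∫ |Ψ|² 4πs² ds over s ≤ 2.6λ.
The full normalization integral is A²·[π·λ^3] = 1, fixing A².
Let u = s/λ; then A², 4π and the length scale all cancel, so P = ∫_{0}^{2.6} u^2·e^(-2·u) du ÷ ∫_{0}^{∞} u^2·e^(-2·u) du.
Using ∫ u^2·e^(-2·u) du = -(2·u^2 + 2·u + 1)·e^(-2·u)/4, the numerator is 1/4 - 493·e^(-26/5)/100 and the denominator is 1/4.
Taking the ratio yields P = 0.89121.

P ≈ 0.8912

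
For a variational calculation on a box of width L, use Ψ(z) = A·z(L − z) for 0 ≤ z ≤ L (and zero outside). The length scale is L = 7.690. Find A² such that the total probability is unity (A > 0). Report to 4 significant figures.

A^2 ≈ 0.001116

Require ∫ |Ψ|² dz = 1 over the whole domain.
The integral (without the A² prefactor) comes out to L^5/30.
Setting this equal to 1 gives A² = 1/(L^5/30).
Plugging in L = 7.690 yields A = 0.033400.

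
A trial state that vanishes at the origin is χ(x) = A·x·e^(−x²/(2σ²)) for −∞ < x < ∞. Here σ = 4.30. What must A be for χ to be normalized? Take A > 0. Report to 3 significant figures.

A ≈ 0.119

Require ∫ |χ|² dx = 1 over the whole domain.
With χ = A·x·e^(−x²/(2σ²)), the integral evaluates to A²·[√(π)·σ^3/2].
So A² = (√(π)·σ^3/2)^(−1).
With σ = 4.30: A² = 0.01419 and A = 0.1191.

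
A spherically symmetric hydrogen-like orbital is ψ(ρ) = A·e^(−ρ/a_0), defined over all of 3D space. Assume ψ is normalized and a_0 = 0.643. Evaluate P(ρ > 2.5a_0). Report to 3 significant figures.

With dV = 4πρ²dρ, the probability is ∫|ψ|² dV over ρ > 2.5a_0.
The full normalization integral is A²·[π·a_0^3] = 1, fixing A².
Substituting u = ρ/a_0, A², 4π and the length scale all cancel in the ratio: P = ∫_{2.5}^{∞} u^2·e^(-2·u) du / ∫_{0}^{∞} u^2·e^(-2·u) du.
Using ∫ u^2·e^(-2·u) du = -(2·u^2 + 2·u + 1)·e^(-2·u)/4, the numerator is 37·e^(-5)/8 and the denominator is 1/4.
The region integral divided by the full integral gives P = 0.1247.

P ≈ 0.125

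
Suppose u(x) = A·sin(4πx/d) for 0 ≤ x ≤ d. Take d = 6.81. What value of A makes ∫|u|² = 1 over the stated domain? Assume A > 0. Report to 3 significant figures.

A ≈ 0.542

We need A² ∫|f|² dx = 1, taking the integral from 0 to d.
With ∫₀^d sin²(nπx/d) dx = d/2, ∫|u|² dx = A²·(d/2).
Setting this equal to 1 gives A² = 1/(d/2).
With d = 6.81: A² = 0.2937 and A = 0.5419.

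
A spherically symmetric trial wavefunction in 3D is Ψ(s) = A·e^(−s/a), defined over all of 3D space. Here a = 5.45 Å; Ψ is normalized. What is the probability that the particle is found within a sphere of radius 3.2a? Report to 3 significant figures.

With dV = 4πs²ds, the probability is ∫|Ψ|² dV over s ≤ 3.2a.
The full normalization integral is A²·[π·a^3] = 1, fixing A².
Substituting u = s/a, A², 4π and the length scale all cancel in the ratio: P = ∫_{0}^{3.2} u^2·e^(-2·u) du / ∫_{0}^{∞} u^2·e^(-2·u) du.
An antiderivative of u^2·e^(-2·u) is -(2·u^2 + 2·u + 1)·e^(-2·u)/4; evaluating from 0 to 3.2 gives 1/4 - 697·e^(-32/5)/100, while the full integral is 1/4.
The region integral divided by the full integral gives P = 0.9537.

P ≈ 0.954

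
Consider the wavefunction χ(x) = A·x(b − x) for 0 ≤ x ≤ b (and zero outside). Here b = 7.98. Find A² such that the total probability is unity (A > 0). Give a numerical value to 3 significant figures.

A^2 ≈ 0.000927

We need A² ∫|f|² dx = 1, taking the integral from 0 to b.
Expanding the polynomial and integrating term by term, the integral (without the A² prefactor) comes out to b^5/30.
Hence A² = 1/[b^5/30].
Plugging in b = 7.98 yields A = 0.03045.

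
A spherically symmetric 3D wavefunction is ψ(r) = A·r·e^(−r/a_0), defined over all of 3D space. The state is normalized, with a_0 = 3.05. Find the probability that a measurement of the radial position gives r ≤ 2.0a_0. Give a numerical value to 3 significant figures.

With dV = 4πr²dr, the probability is ∫|ψ|² dV over r ≤ 2.0a_0.
Normalization gives A² = 1/(3·π·a_0^5).
Substituting u = r/a_0, A², 4π and the length scale all cancel in the ratio: P = ∫_{0}^{2.0} u^4·e^(-2·u) du / ∫_{0}^{∞} u^4·e^(-2·u) du.
With ∫ u^4·e^(-2·u) du = -(u^4/2 + u^3 + 3·u^2/2 + 3·u/2 + 3/4)·e^(-2·u) + C, the region integral is 3/4 - 103·e^(-4)/4 and the full one is 3/4.
This evaluates to P = 0.3712.

P ≈ 0.371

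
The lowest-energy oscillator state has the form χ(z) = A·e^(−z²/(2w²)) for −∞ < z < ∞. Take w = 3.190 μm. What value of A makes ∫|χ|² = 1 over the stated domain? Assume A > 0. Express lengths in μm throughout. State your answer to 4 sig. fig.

A ≈ 0.4205 μm^(-1/2)

The normalization condition is ∫|χ|² dz = 1 from −∞ to ∞.
The integral (without the A² prefactor) comes out to √(π)·w.
Plugging in w = 3.190 yields A = 0.42055.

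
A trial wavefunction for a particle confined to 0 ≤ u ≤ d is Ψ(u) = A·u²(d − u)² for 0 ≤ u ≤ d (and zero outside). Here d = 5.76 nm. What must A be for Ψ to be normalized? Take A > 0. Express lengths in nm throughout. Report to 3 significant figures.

A ≈ 0.00950 nm^(-9/2)

The normalization condition is ∫|Ψ|² du = 1 from 0 to d.
Carrying out the integral gives A² · d^9/630.
Setting this equal to 1 gives A² = 1/(d^9/630).
Plugging in d = 5.76 yields A = 0.009501.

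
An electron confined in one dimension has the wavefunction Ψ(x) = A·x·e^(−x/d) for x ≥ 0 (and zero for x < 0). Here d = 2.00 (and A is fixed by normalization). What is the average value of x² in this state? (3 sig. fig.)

⟨x²⟩ = ∫ x^2 |Ψ|² dx over the full domain.
Since the A² factors cancel between numerator and denominator, ⟨x²⟩ = 3·d^2.
With d = 2.00, ⟨x^2⟩ = 12.00.

⟨x^2⟩ ≈ 12.0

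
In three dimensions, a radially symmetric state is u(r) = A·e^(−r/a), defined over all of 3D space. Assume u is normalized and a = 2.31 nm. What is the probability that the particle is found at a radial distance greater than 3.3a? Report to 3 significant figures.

P ≈ 0.0400

With dV = 4πr²dr, the probability is ∫|u|² dV over r > 3.3a.
The full normalization integral is A²·[π·a^3] = 1, fixing A².
Let t = r/a; then A², 4π and the length scale all cancel, so P = ∫_{3.3}^{∞} t^2·e^(-2·t) dt ÷ ∫_{0}^{∞} t^2·e^(-2·t) dt.
With ∫ t^2·e^(-2·t) dt = -(2·t^2 + 2·t + 1)·e^(-2·t)/4 + C, the region integral is 1469·e^(-33/5)/200 and the full one is 1/4.
This evaluates to P = 0.03997.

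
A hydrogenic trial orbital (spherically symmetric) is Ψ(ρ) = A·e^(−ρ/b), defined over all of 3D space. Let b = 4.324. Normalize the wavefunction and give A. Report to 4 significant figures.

The normalization condition is ∫|Ψ|² 4πρ² dρ = 1 from 0 to ∞.
(Spherical symmetry: dV = 4πρ² dρ.)
With Ψ = A·e^(−ρ/b), the integral evaluates to A²·[π·b^3].
With b = 4.324: A² = 0.0039373 and A = 0.062748.

A ≈ 0.06275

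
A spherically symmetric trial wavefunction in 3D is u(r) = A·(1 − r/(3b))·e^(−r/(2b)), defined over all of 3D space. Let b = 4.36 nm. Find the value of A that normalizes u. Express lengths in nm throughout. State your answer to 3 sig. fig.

A ≈ 0.0379 nm^(-3/2)

Require ∫ |u|² 4πr² dr = 1 over the whole domain.
Using ∫₀^∞ rⁿ e^(−αr) dr = n!/αⁿ⁺¹, the integral (without the A² prefactor) comes out to 8·π·b^3/3.
Setting this equal to 1 gives A² = 1/(8·π·b^3/3).
With b = 4.36: A² = 0.001440 and A = 0.03795.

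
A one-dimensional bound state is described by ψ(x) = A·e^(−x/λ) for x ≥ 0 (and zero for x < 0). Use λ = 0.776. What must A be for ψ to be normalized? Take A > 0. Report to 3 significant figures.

A ≈ 1.61

Normalization requires ∫|ψ|² dx = 1, integrated from 0 to ∞.
∫|ψ|² dx = A²·(λ/2).
Hence A² = 1/[λ/2].
Plugging in λ = 0.776 yields A = 1.605.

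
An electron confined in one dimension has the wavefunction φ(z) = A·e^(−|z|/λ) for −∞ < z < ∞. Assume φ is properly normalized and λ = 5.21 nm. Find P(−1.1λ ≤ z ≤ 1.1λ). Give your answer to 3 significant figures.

P ≈ 0.889

|φ|² is the probability density, so P = ∫_{−1.1λ}^{1.1λ} |φ|² dz.
Since A² = 1/(λ), this is the region integral divided by the full normalization integral.
By symmetry take twice the z ≥ 0 contribution in numerator and denominator; the 2's cancel. In terms of u = z/λ (A² and the length scale cancel between numerator and denominator), P = [∫_{0}^{1.1} e^(-2·u) du] / [∫_{0}^{∞} e^(-2·u) du].
Using ∫ e^(-2·u) du = -e^(-2·u)/2, the numerator is 1/2 - e^(-11/5)/2 and the denominator is 1/2.
This works out to P = 0.8892.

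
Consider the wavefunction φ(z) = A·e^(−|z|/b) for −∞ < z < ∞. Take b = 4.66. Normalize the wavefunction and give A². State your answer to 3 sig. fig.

A^2 ≈ 0.215

Require ∫ |φ|² dz = 1 over the whole domain.
The integral (without the A² prefactor) comes out to b.
So A² = (b)^(−1).
Substituting b = 4.66 gives A² = 0.2146, so A = 0.4632.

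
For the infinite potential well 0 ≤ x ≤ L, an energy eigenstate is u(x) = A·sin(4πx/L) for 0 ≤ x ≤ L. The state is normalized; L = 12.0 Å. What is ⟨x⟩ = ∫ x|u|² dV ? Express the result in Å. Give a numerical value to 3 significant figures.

By definition ⟨x⟩ = ∫ x |u(x)|² dx.
The ratio of the moment integral to the normalization integral gives ⟨x⟩ = L/2.
Putting L = 12.0 gives 6.000.

⟨x⟩ ≈ 6.00 Å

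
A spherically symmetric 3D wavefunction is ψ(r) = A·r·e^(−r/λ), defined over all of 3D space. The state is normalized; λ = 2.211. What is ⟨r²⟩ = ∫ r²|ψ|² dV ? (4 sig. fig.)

⟨r²⟩ = ∫ r^2 |ψ|² 4πr² dr over the full domain.
Evaluating both integrals, ⟨r²⟩ = 15·λ^2/2.
With λ = 2.211, ⟨r^2⟩ = 36.664.

⟨r^2⟩ ≈ 36.66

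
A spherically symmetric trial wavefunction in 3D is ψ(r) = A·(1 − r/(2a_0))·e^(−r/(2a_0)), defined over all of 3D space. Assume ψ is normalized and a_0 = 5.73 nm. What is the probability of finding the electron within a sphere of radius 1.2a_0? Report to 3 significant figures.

P ≈ 0.0424

P = ∫ |ψ|² 4πr² dr over r ≤ 1.2a_0.
The full normalization integral is A²·[8·π·a_0^3] = 1, fixing A².
In terms of u = r/a_0 (A², 4π and the length scale all cancel between numerator and denominator), P = [∫_{0}^{1.2} u^2·(1 - u/2)^2·e^(-u) du] / [∫_{0}^{∞} u^2·(1 - u/2)^2·e^(-u) du].
An antiderivative of u^2·(1 - u/2)^2·e^(-u) is -(u^4/4 + u^2 + 2·u + 2)·e^(-u); evaluating from 0 to 1.2 gives 2 - 3974·e^(-6/5)/625, while the full integral is 2.
Taking the ratio yields P = 0.04244.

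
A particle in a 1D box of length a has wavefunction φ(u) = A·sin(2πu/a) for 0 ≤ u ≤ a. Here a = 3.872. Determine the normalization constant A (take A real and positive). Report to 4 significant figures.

A ≈ 0.7187

Require ∫ |φ|² du = 1 over the whole domain.
∫|φ|² du = A²·(a/2).
So A² = (a/2)^(−1).
Substituting a = 3.872 gives A² = 0.51653, so A = 0.71870.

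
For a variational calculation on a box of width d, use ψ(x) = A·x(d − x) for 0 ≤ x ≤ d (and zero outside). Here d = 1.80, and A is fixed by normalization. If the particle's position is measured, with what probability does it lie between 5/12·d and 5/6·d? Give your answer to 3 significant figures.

P = ∫_{5/12·d}^{5/6·d} |ψ(x)|² dx.
With A² fixed by ∫|ψ|² = 1, i.e. A² = (d^5/30)^(−1), substitute and integrate.
In terms of u = x/d (A² and the length scale cancel between numerator and denominator), P = [∫_{5/12}^{5/6} u^2·(1 - u)^2 du] / [∫_{0}^{1} u^2·(1 - u)^2 du].
With ∫ u^2·(1 - u)^2 du = u^3·(6·u^2 - 15·u + 10)/30 + C, the region integral is ≈ 0.020596 and the full one is 1/30.
Taking the ratio, P = 0.6179.

P ≈ 0.618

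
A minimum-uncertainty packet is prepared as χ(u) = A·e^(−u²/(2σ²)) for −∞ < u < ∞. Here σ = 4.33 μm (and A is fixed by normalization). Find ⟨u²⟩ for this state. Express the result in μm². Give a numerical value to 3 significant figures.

⟨u²⟩ = ∫ u^2 |χ|² du over the full domain.
The ratio of the moment integral to the normalization integral gives ⟨u²⟩ = σ^2/2.
With σ = 4.33, ⟨u^2⟩ = 9.374.

⟨u^2⟩ ≈ 9.37 μm^2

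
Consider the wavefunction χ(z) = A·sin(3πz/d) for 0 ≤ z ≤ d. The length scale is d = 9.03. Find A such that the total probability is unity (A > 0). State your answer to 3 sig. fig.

Normalization requires ∫|χ|² dz = 1, integrated from 0 to d.
Using sin²θ = (1 − cos 2θ)/2, with χ = A·sin(3πz/d), the integral evaluates to A²·[d/2].
Setting this equal to 1 gives A² = 1/(d/2).
With d = 9.03: A² = 0.2215 and A = 0.4706.

A ≈ 0.471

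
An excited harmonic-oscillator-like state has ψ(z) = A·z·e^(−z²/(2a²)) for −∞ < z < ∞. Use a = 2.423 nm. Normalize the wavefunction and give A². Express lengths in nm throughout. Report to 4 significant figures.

A^2 ≈ 0.07932 nm^(-3)

Normalization requires ∫|ψ|² dz = 1, integrated from −∞ to ∞.
Differentiating ∫e^(−αz²) dz = √(π/α) under α to get the higher moments, the integral (without the A² prefactor) comes out to √(π)·a^3/2.
So A² = (√(π)·a^3/2)^(−1).
With a = 2.423: A² = 0.079322 and A = 0.28164.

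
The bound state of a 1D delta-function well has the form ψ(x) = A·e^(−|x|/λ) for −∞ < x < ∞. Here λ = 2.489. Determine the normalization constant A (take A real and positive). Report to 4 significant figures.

The normalization condition is ∫|ψ|² dx = 1 from −∞ to ∞.
Carrying out the integral gives A² · λ.
So A² = (λ)^(−1).
Plugging in λ = 2.489 yields A = 0.63385.

A ≈ 0.6339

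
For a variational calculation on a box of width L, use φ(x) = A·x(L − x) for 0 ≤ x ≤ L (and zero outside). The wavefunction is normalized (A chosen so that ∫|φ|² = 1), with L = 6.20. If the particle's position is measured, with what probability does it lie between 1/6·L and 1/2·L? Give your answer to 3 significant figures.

|φ|² is the probability density, so P = ∫_{1/6·L}^{1/2·L} |φ|² dx.
Since A² = 1/(L^5/30), this is the region integral divided by the full normalization integral.
Let u = x/L; then A² and the length scale cancel, so P = ∫_{1/6}^{1/2} u^2·(1 - u)^2 du ÷ ∫_{0}^{1} u^2·(1 - u)^2 du.
Using ∫ u^2·(1 - u)^2 du = u^3·(6·u^2 - 15·u + 10)/30, the numerator is ≈ 0.015484 and the denominator is 1/30.
Taking the ratio, P = 301/648.

P ≈ 0.465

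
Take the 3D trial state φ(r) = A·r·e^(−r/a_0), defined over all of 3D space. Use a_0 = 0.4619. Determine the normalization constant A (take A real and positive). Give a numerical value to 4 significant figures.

A ≈ 2.246

We need A² ∫|f|² 4πr² dr = 1, taking the integral from 0 to ∞.
(Spherical symmetry: dV = 4πr² dr.)
With ∫₀^∞ r^4 e^(−αr) dr = 4!/α^5, with φ = A·r·e^(−r/a_0), the integral evaluates to A²·[3·π·a_0^5].
So A² = (3·π·a_0^5)^(−1).
Substituting a_0 = 0.4619 gives A² = 5.0465, so A = 2.2464.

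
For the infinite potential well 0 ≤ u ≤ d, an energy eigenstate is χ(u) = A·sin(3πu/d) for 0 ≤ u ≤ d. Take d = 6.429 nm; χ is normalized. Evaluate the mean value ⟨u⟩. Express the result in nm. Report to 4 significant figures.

⟨u⟩ ≈ 3.215 nm

By definition ⟨u⟩ = ∫ u |χ(u)|² du.
Evaluating both integrals, ⟨u⟩ = d/2.
With d = 6.429, ⟨u⟩ = 3.2145.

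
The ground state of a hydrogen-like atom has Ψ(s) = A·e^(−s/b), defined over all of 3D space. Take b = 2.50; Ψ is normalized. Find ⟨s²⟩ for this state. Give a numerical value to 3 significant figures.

⟨s^2⟩ ≈ 18.8

By definition ⟨s²⟩ = ∫ s^2 |Ψ(s)|² 4πs² ds.
Using ∫₀^∞ sⁿ e^(−αs) ds = n!/αⁿ⁺¹, evaluating both integrals, ⟨s²⟩ = 3·b^2.
With b = 2.50, ⟨s^2⟩ = 18.75.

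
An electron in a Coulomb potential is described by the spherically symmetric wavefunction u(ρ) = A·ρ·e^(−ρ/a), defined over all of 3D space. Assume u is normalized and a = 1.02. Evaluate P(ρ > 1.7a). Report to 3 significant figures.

P ≈ 0.744

Integrate the radial probability density 4πρ²|u|² over ρ > 1.7a.
The full normalization integral is A²·[3·π·a^5] = 1, fixing A².
Substituting t = ρ/a, A², 4π and the length scale all cancel in the ratio: P = ∫_{1.7}^{∞} t^4·e^(-2·t) dt / ∫_{0}^{∞} t^4·e^(-2·t) dt.
With ∫ t^4·e^(-2·t) dt = -(t^4/2 + t^3 + 3·t^2/2 + 3·t/2 + 3/4)·e^(-2·t) + C, the region integral is ≈ 0.55814 and the full one is 3/4.
This evaluates to P = 0.7442.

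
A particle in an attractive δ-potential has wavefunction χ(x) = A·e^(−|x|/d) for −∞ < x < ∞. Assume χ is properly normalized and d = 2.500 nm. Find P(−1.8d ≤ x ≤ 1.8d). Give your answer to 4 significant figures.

P ≈ 0.9727

The probability is P = ∫ |χ|² dx over [−1.8d, 1.8d].
Since A² = 1/(d), this is the region integral divided by the full normalization integral.
By symmetry take twice the x ≥ 0 contribution in numerator and denominator; the 2's cancel. In terms of u = x/d (A² and the length scale cancel between numerator and denominator), P = [∫_{0}^{1.8} e^(-2·u) du] / [∫_{0}^{∞} e^(-2·u) du].
With ∫ e^(-2·u) du = -e^(-2·u)/2 + C, the region integral is 1/2 - e^(-18/5)/2 and the full one is 1/2.
Taking the ratio, P = 0.97268.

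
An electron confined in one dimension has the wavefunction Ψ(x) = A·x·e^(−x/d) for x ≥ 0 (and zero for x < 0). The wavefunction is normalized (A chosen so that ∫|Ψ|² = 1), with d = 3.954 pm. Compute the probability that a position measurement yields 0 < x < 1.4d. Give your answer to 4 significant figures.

|Ψ|² is the probability density, so P = ∫_{0}^{1.4d} |Ψ|² dx.
The normalization integral ∫|Ψ|²dx over the whole domain equals d^3/4·A², and A² cancels in the ratio.
Let u = x/d; then A² and the length scale cancel, so P = ∫_{0}^{1.4} u^2·e^(-2·u) du ÷ ∫_{0}^{∞} u^2·e^(-2·u) du.
Using ∫ u^2·e^(-2·u) du = -(2·u^2 + 2·u + 1)·e^(-2·u)/4, the numerator is 1/4 - 193·e^(-14/5)/100 and the denominator is 1/4.
The result is P = 0.53055.

P ≈ 0.5305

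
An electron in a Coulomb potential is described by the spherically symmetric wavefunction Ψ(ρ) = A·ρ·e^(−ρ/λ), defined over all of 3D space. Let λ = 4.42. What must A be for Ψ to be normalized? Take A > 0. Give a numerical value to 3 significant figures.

We need A² ∫|f|² 4πρ² dρ = 1, taking the integral from 0 to ∞.
Using ∫₀^∞ ρⁿ e^(−αρ) dρ = n!/αⁿ⁺¹, ∫|Ψ|² 4πρ² dρ = A²·(3·π·λ^5).
Substituting λ = 4.42 gives A² = 0.00006290, so A = 0.007931.

A ≈ 0.00793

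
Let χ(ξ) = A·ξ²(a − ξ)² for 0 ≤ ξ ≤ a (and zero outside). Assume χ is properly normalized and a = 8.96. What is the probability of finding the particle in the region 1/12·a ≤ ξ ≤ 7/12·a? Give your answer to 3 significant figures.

|χ|² is the probability density, so P = ∫_{1/12·a}^{7/12·a} |χ|² dξ.
The normalization integral ∫|χ|²dξ over the whole domain equals a^9/630·A², and A² cancels in the ratio.
In terms of u = ξ/a (A² and the length scale cancel between numerator and denominator), P = [∫_{1/12}^{7/12} u^4·(1 - u)^4 du] / [∫_{0}^{1} u^4·(1 - u)^4 du].
An antiderivative of u^4·(1 - u)^4 is u^5·(70·u^4 - 315·u^3 + 540·u^2 - 420·u + 126)/630; evaluating from 1/12 to 7/12 gives ≈ 0.0011068, while the full integral is 1/630.
Taking the ratio, P = 0.6973.

P ≈ 0.697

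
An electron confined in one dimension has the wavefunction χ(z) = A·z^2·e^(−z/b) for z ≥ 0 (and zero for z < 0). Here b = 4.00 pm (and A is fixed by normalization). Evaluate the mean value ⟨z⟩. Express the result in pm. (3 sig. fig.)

⟨z⟩ ≈ 10.0 pm

⟨z⟩ = ∫ z |χ|² dz over the full domain.
With ∫₀^∞ z^5 e^(−αz) dz = 5!/α^6, since the A² factors cancel between numerator and denominator, ⟨z⟩ = 5·b/2.
With b = 4.00, ⟨z⟩ = 10.00.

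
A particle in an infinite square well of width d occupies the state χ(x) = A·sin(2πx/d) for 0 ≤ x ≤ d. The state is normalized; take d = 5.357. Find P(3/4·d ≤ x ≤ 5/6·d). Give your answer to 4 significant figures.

P ≈ 0.1522

P = ∫_{3/4·d}^{5/6·d} |χ(x)|² dx.
With A² fixed by ∫|χ|² = 1, i.e. A² = (d/2)^(−1), substitute and integrate.
Substituting u = x/d, A² and the length scale cancel in the ratio: P = ∫_{3/4}^{5/6} sin(2·π·u)^2 du / ∫_{0}^{1} sin(2·π·u)^2 du.
Using ∫ sin(2·π·u)^2 du = u/2 - sin(4·π·u)/(8·π), the numerator is √(3)/(16·π) + 1/24 and the denominator is 1/2.
Taking the ratio, P = (√(3)/8 + π/12)/π.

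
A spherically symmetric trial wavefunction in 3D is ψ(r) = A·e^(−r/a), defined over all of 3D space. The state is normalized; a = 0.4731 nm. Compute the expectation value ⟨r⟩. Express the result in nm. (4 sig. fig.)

⟨r⟩ ≈ 0.7097 nm

⟨r⟩ = ∫ r |ψ|² 4πr² dr over the full domain.
With ∫₀^∞ r^3 e^(−αr) dr = 3!/α^4, evaluating both integrals, ⟨r⟩ = 3·a/2.
With a = 0.4731, ⟨r⟩ = 0.70965.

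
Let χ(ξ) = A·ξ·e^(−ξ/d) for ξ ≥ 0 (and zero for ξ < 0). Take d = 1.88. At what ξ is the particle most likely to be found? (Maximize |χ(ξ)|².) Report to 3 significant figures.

The maximum of |χ(ξ)|² occurs where its derivative vanishes.
Solving yields ξ = d.
With d = 1.88, the most probable position is 1.880.

ξ ≈ 1.88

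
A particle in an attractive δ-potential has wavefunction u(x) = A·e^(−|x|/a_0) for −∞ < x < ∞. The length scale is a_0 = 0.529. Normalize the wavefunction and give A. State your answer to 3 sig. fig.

The normalization condition is ∫|u|² dx = 1 from −∞ to ∞.
Recall ∫₀^∞ x^m e^(−x/β) dx = m!·β^(m+1), with u = A·e^(−|x|/a_0), the integral evaluates to A²·[a_0].
So A² = (a_0)^(−1).
Substituting a_0 = 0.529 gives A² = 1.890, so A = 1.375.

A ≈ 1.37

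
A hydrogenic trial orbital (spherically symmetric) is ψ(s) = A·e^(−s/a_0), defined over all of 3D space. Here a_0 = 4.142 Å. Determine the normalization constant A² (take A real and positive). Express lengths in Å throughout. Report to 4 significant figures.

Require ∫ |ψ|² 4πs² ds = 1 over the whole domain.
(Spherical symmetry: dV = 4πs² ds.)
With ψ = A·e^(−s/a_0), the integral evaluates to A²·[π·a_0^3].
Hence A² = 1/[π·a_0^3].
Plugging in a_0 = 4.142 yields A = 0.066928.

A^2 ≈ 0.004479 Å^(-3)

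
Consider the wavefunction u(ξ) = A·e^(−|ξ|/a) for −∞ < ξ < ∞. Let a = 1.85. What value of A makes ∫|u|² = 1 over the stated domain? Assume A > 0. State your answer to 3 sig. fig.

A ≈ 0.735

Normalization requires ∫|u|² dξ = 1, integrated from −∞ to ∞.
With u = A·e^(−|ξ|/a), the integral evaluates to A²·[a].
With a = 1.85: A² = 0.5405 and A = 0.7352.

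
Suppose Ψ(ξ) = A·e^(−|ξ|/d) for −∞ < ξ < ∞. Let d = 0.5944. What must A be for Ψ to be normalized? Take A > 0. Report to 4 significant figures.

A ≈ 1.297

We need A² ∫|f|² dξ = 1, taking the integral from −∞ to ∞.
Carrying out the integral gives A² · d.
Plugging in d = 0.5944 yields A = 1.2971.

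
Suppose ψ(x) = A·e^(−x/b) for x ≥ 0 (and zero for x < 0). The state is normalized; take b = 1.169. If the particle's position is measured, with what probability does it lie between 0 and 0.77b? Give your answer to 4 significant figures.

The probability is P = ∫ |ψ|² dx over [0, 0.77b].
Since A² = 1/(b/2), this is the region integral divided by the full normalization integral.
Let u = x/b; then A² and the length scale cancel, so P = ∫_{0}^{0.77} e^(-2·u) du ÷ ∫_{0}^{∞} e^(-2·u) du.
With ∫ e^(-2·u) du = -e^(-2·u)/2 + C, the region integral is 1/2 - e^(-77/50)/2 and the full one is 1/2.
The result is P = 0.78562.

P ≈ 0.7856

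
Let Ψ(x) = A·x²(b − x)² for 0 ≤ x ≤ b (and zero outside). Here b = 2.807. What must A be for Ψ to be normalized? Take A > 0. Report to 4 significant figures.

Normalization requires ∫|Ψ|² dx = 1, integrated from 0 to b.
The integral (without the A² prefactor) comes out to b^9/630.
So A² = (b^9/630)^(−1).
Substituting b = 2.807 gives A² = 0.058232, so A = 0.24131.

A ≈ 0.2413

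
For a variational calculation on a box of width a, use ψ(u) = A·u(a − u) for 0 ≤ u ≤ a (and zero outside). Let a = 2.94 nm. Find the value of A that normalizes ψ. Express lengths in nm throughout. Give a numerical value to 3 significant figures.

A ≈ 0.370 nm^(-5/2)

The normalization condition is ∫|ψ|² du = 1 from 0 to a.
The integral (without the A² prefactor) comes out to a^5/30.
Setting this equal to 1 gives A² = 1/(a^5/30).
Substituting a = 2.94 gives A² = 0.1366, so A = 0.3696.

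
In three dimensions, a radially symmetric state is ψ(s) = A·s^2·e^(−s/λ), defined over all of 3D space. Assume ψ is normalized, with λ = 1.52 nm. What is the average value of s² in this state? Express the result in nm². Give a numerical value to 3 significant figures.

By definition ⟨s²⟩ = ∫ s^2 |ψ(s)|² 4πs² ds.
Using ∫₀^∞ sⁿ e^(−αs) ds = n!/αⁿ⁺¹, since the A² factors cancel between numerator and denominator, ⟨s²⟩ = 14·λ^2.
Putting λ = 1.52 gives 32.35.

⟨s^2⟩ ≈ 32.3 nm^2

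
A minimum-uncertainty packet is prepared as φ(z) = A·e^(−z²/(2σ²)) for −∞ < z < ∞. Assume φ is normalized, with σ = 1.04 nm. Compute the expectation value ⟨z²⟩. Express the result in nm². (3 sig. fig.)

⟨z^2⟩ ≈ 0.541 nm^2

By definition ⟨z²⟩ = ∫ z^2 |φ(z)|² dz.
Differentiating ∫e^(−αz²) dz = √(π/α) under α to get the higher moments, the ratio of the moment integral to the normalization integral gives ⟨z²⟩ = σ^2/2.
With σ = 1.04, ⟨z^2⟩ = 0.5408.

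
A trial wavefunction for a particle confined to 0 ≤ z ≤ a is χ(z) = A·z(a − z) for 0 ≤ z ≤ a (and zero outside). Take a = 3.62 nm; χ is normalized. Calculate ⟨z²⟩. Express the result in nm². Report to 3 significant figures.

The expectation value is the |χ|²-weighted average of z^2: ∫ z^2|χ|² dz.
Expanding the polynomial and integrating term by term, since the A² factors cancel between numerator and denominator, ⟨z²⟩ = 2·a^2/7.
With a = 3.62, ⟨z^2⟩ = 3.744.

⟨z^2⟩ ≈ 3.74 nm^2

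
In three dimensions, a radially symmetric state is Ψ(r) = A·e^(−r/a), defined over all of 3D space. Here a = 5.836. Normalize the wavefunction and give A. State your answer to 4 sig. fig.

A ≈ 0.04002

We need A² ∫|f|² 4πr² dr = 1, taking the integral from 0 to ∞.
In 3D with spherical symmetry the volume element is 4πr² dr.
With ∫₀^∞ r^2 e^(−αr) dr = 2!/α^3, the integral (without the A² prefactor) comes out to π·a^3.
Hence A² = 1/[π·a^3].
With a = 5.836: A² = 0.0016014 and A = 0.040018.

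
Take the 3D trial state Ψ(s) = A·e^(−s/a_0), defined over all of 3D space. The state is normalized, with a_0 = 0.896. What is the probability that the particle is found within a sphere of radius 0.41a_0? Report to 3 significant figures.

P ≈ 0.0503

With dV = 4πs²ds, the probability is ∫|Ψ|² dV over s ≤ 0.41a_0.
Normalization gives A² = 1/(π·a_0^3).
In terms of u = s/a_0 (A², 4π and the length scale all cancel between numerator and denominator), P = [∫_{0}^{0.41} u^2·e^(-2·u) du] / [∫_{0}^{∞} u^2·e^(-2·u) du].
An antiderivative of u^2·e^(-2·u) is -(2·u^2 + 2·u + 1)·e^(-2·u)/4; evaluating from 0 to 0.41 gives ≈ 0.012585, while the full integral is 1/4.
This evaluates to P = 0.05034.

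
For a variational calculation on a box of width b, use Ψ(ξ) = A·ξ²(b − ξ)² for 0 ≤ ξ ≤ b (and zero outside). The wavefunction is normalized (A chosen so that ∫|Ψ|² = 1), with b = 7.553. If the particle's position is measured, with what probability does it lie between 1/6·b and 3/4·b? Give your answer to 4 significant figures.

|Ψ|² is the probability density, so P = ∫_{1/6·b}^{3/4·b} |Ψ|² dξ.
The normalization integral ∫|Ψ|²dξ over the whole domain equals b^9/630·A², and A² cancels in the ratio.
Substituting u = ξ/b, A² and the length scale cancel in the ratio: P = ∫_{1/6}^{3/4} u^4·(1 - u)^4 du / ∫_{0}^{1} u^4·(1 - u)^4 du.
Using ∫ u^4·(1 - u)^4 du = u^5·(70·u^4 - 315·u^3 + 540·u^2 - 420·u + 126)/630, the numerator is ≈ 0.00149543 and the denominator is 1/630.
This works out to P = 0.94212.

P ≈ 0.9421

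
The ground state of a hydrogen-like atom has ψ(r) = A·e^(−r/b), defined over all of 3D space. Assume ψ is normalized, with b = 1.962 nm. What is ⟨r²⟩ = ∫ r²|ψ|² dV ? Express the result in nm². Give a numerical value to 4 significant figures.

⟨r^2⟩ ≈ 11.55 nm^2

⟨r²⟩ = ∫ r^2 |ψ|² 4πr² dr over the full domain.
Using ∫₀^∞ rⁿ e^(−αr) dr = n!/αⁿ⁺¹, the ratio of the moment integral to the normalization integral gives ⟨r²⟩ = 3·b^2.
With b = 1.962, ⟨r^2⟩ = 11.548.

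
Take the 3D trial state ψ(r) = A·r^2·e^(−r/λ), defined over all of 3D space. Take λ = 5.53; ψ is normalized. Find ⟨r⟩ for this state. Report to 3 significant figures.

⟨r⟩ ≈ 19.4

By definition ⟨r⟩ = ∫ r |ψ(r)|² 4πr² dr.
Using ∫₀^∞ rⁿ e^(−αr) dr = n!/αⁿ⁺¹, the ratio of the moment integral to the normalization integral gives ⟨r⟩ = 7·λ/2.
With λ = 5.53, ⟨r⟩ = 19.36.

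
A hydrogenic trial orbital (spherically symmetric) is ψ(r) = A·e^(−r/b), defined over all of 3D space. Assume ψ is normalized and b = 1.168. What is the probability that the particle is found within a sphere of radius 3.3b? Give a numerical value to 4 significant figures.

P ≈ 0.9600

Integrate the radial probability density 4πr²|ψ|² over r ≤ 3.3b.
A² is fixed by ∫₀^∞ 4πr²|ψ|² dr = 1, i.e. A² = (π·b^3)^(−1).
Substituting u = r/b, A², 4π and the length scale all cancel in the ratio: P = ∫_{0}^{3.3} u^2·e^(-2·u) du / ∫_{0}^{∞} u^2·e^(-2·u) du.
With ∫ u^2·e^(-2·u) du = -(2·u^2 + 2·u + 1)·e^(-2·u)/4 + C, the region integral is 1/4 - 1469·e^(-33/5)/200 and the full one is 1/4.
Taking the ratio yields P = 0.96003.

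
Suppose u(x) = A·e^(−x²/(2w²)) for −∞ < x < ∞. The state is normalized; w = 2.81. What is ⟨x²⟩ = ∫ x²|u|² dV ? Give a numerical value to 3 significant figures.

⟨x^2⟩ ≈ 3.95

By definition ⟨x²⟩ = ∫ x^2 |u(x)|² dx.
The ratio of the moment integral to the normalization integral gives ⟨x²⟩ = w^2/2.
With w = 2.81, ⟨x^2⟩ = 3.948.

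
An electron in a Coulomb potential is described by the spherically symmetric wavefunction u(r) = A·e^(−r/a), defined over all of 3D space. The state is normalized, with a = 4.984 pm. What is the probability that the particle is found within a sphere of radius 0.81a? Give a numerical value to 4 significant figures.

Integrate the radial probability density 4πr²|u|² over r ≤ 0.81a.
The full normalization integral is A²·[π·a^3] = 1, fixing A².
In terms of t = r/a (A², 4π and the length scale all cancel between numerator and denominator), P = [∫_{0}^{0.81} t^2·e^(-2·t) dt] / [∫_{0}^{∞} t^2·e^(-2·t) dt].
Using ∫ t^2·e^(-2·t) dt = -(2·t^2 + 2·t + 1)·e^(-2·t)/4, the numerator is ≈ 0.0554557 and the denominator is 1/4.
Taking the ratio yields P = 0.22182.

P ≈ 0.2218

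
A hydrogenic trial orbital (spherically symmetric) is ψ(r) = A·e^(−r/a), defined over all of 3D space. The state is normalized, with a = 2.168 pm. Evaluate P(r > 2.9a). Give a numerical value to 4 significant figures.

P ≈ 0.07151

With dV = 4πr²dr, the probability is ∫|ψ|² dV over r > 2.9a.
The full normalization integral is A²·[π·a^3] = 1, fixing A².
Let u = r/a; then A², 4π and the length scale all cancel, so P = ∫_{2.9}^{∞} u^2·e^(-2·u) du ÷ ∫_{0}^{∞} u^2·e^(-2·u) du.
An antiderivative of u^2·e^(-2·u) is -(2·u^2 + 2·u + 1)·e^(-2·u)/4; evaluating from 2.9 to ∞ gives 1181·e^(-29/5)/200, while the full integral is 1/4.
This evaluates to P = 0.071511.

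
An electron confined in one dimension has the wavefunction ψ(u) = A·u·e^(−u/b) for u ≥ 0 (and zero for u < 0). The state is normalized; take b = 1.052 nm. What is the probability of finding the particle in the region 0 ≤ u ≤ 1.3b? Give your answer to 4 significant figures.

P = ∫_{0}^{1.3b} |ψ(u)|² du.
The normalization integral ∫|ψ|²du over the whole domain equals b^3/4·A², and A² cancels in the ratio.
Substituting t = u/b, A² and the length scale cancel in the ratio: P = ∫_{0}^{1.3} t^2·e^(-2·t) dt / ∫_{0}^{∞} t^2·e^(-2·t) dt.
Using ∫ t^2·e^(-2·t) dt = -(2·t^2 + 2·t + 1)·e^(-2·t)/4, the numerator is 1/4 - 349·e^(-13/5)/200 and the denominator is 1/4.
Evaluating gives P = 0.48157.

P ≈ 0.4816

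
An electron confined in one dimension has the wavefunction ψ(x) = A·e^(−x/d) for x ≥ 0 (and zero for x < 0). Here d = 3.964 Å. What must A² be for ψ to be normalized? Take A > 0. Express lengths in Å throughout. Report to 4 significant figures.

A^2 ≈ 0.5045 Å^(-1)

Normalization requires ∫|ψ|² dx = 1, integrated from 0 to ∞.
Using ∫₀^∞ xⁿ e^(−αx) dx = n!/αⁿ⁺¹, the integral (without the A² prefactor) comes out to d/2.
Hence A² = 1/[d/2].
With d = 3.964: A² = 0.50454 and A = 0.71031.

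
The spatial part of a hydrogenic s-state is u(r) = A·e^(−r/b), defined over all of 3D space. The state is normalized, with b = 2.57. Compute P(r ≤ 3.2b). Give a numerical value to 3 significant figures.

P ≈ 0.954

With dV = 4πr²dr, the probability is ∫|u|² dV over r ≤ 3.2b.
A² is fixed by ∫₀^∞ 4πr²|u|² dr = 1, i.e. A² = (π·b^3)^(−1).
Let t = r/b; then A², 4π and the length scale all cancel, so P = ∫_{0}^{3.2} t^2·e^(-2·t) dt ÷ ∫_{0}^{∞} t^2·e^(-2·t) dt.
An antiderivative of t^2·e^(-2·t) is -(2·t^2 + 2·t + 1)·e^(-2·t)/4; evaluating from 0 to 3.2 gives 1/4 - 697·e^(-32/5)/100, while the full integral is 1/4.
Taking the ratio yields P = 0.9537.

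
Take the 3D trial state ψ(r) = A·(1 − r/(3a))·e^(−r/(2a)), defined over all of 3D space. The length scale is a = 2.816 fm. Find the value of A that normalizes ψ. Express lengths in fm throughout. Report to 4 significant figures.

A ≈ 0.07311 fm^(-3/2)

The normalization condition is ∫|ψ|² 4πr² dr = 1 from 0 to ∞.
The angular integral contributes 4π, leaving ∫₀^∞ r²|ψ|² dr.
The integral (without the A² prefactor) comes out to 8·π·a^3/3.
Setting this equal to 1 gives A² = 1/(8·π·a^3/3).
With a = 2.816: A² = 0.0053454 and A = 0.073113.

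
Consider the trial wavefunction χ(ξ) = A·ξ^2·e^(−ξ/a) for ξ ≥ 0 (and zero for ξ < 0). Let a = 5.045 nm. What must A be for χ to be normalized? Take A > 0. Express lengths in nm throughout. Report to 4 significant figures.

A ≈ 0.02020 nm^(-5/2)

We need A² ∫|f|² dξ = 1, taking the integral from 0 to ∞.
With χ = A·ξ^2·e^(−ξ/a), the integral evaluates to A²·[3·a^5/4].
So A² = (3·a^5/4)^(−1).
Substituting a = 5.045 gives A² = 0.00040797, so A = 0.020198.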